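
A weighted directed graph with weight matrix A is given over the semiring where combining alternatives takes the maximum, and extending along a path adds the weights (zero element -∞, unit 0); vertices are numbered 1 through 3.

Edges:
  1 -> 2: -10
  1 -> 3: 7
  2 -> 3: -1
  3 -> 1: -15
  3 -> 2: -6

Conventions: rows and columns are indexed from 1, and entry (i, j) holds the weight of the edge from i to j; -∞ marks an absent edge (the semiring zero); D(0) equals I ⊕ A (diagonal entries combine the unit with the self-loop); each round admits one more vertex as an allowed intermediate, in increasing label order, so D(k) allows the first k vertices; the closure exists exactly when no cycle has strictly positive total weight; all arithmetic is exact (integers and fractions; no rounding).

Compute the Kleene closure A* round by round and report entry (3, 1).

D(0):
  [0, -10, 7]
  [-∞, 0, -1]
  [-15, -6, 0]
D(1):
  [0, -10, 7]
  [-∞, 0, -1]
  [-15, -6, 0]
D(2):
  [0, -10, 7]
  [-∞, 0, -1]
  [-15, -6, 0]
D(3):
  [0, 1, 7]
  [-16, 0, -1]
  [-15, -6, 0]
Answer: A*[3][1] = -15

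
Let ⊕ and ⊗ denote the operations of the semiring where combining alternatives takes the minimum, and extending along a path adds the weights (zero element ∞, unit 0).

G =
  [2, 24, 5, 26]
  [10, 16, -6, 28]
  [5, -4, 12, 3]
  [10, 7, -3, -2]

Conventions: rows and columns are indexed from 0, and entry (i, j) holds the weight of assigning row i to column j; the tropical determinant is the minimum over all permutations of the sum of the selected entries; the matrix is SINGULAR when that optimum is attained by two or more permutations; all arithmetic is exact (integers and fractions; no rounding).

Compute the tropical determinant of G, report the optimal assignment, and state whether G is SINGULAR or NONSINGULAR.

σ = (0, 1, 2, 3): 2 + 16 + 12 + (-2) = 28
σ = (0, 1, 3, 2): 2 + 16 + 3 + (-3) = 18
σ = (0, 2, 1, 3): 2 + (-6) + (-4) + (-2) = -10
σ = (0, 2, 3, 1): 2 + (-6) + 3 + 7 = 6
σ = (0, 3, 1, 2): 2 + 28 + (-4) + (-3) = 23
σ = (0, 3, 2, 1): 2 + 28 + 12 + 7 = 49
σ = (1, 0, 2, 3): 24 + 10 + 12 + (-2) = 44
σ = (1, 0, 3, 2): 24 + 10 + 3 + (-3) = 34
σ = (1, 2, 0, 3): 24 + (-6) + 5 + (-2) = 21
σ = (1, 2, 3, 0): 24 + (-6) + 3 + 10 = 31
σ = (1, 3, 0, 2): 24 + 28 + 5 + (-3) = 54
σ = (1, 3, 2, 0): 24 + 28 + 12 + 10 = 74
σ = (2, 0, 1, 3): 5 + 10 + (-4) + (-2) = 9
σ = (2, 0, 3, 1): 5 + 10 + 3 + 7 = 25
σ = (2, 1, 0, 3): 5 + 16 + 5 + (-2) = 24
σ = (2, 1, 3, 0): 5 + 16 + 3 + 10 = 34
σ = (2, 3, 0, 1): 5 + 28 + 5 + 7 = 45
σ = (2, 3, 1, 0): 5 + 28 + (-4) + 10 = 39
σ = (3, 0, 1, 2): 26 + 10 + (-4) + (-3) = 29
σ = (3, 0, 2, 1): 26 + 10 + 12 + 7 = 55
σ = (3, 1, 0, 2): 26 + 16 + 5 + (-3) = 44
σ = (3, 1, 2, 0): 26 + 16 + 12 + 10 = 64
σ = (3, 2, 0, 1): 26 + (-6) + 5 + 7 = 32
σ = (3, 2, 1, 0): 26 + (-6) + (-4) + 10 = 26
Optimal value attained by: σ = (0, 2, 1, 3).
Answer: det⊕(G) = -10; verdict: NONSINGULAR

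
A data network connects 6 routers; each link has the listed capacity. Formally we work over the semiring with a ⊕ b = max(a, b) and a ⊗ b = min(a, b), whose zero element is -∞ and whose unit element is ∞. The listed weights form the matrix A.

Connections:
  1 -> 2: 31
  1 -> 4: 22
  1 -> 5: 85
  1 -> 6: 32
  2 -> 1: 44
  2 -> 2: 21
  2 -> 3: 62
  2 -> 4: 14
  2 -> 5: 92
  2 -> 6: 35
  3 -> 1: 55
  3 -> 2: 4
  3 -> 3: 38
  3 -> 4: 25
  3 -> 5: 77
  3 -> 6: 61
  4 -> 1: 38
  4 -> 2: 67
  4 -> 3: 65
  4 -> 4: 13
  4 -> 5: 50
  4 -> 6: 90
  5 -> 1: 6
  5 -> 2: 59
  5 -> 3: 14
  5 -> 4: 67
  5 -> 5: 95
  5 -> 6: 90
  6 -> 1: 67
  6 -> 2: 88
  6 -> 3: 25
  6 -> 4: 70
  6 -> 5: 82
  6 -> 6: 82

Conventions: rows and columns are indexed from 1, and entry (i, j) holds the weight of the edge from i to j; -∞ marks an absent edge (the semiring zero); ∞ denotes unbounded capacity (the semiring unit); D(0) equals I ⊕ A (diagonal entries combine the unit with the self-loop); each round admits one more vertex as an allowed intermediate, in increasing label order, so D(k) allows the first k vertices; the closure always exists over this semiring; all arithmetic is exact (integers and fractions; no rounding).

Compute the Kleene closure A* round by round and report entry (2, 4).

D(0):
  [∞, 31, -∞, 22, 85, 32]
  [44, ∞, 62, 14, 92, 35]
  [55, 4, ∞, 25, 77, 61]
  [38, 67, 65, ∞, 50, 90]
  [6, 59, 14, 67, ∞, 90]
  [67, 88, 25, 70, 82, ∞]
D(1):
  [∞, 31, -∞, 22, 85, 32]
  [44, ∞, 62, 22, 92, 35]
  [55, 31, ∞, 25, 77, 61]
  [38, 67, 65, ∞, 50, 90]
  [6, 59, 14, 67, ∞, 90]
  [67, 88, 25, 70, 82, ∞]
D(2):
  [∞, 31, 31, 22, 85, 32]
  [44, ∞, 62, 22, 92, 35]
  [55, 31, ∞, 25, 77, 61]
  [44, 67, 65, ∞, 67, 90]
  [44, 59, 59, 67, ∞, 90]
  [67, 88, 62, 70, 88, ∞]
D(3):
  [∞, 31, 31, 25, 85, 32]
  [55, ∞, 62, 25, 92, 61]
  [55, 31, ∞, 25, 77, 61]
  [55, 67, 65, ∞, 67, 90]
  [55, 59, 59, 67, ∞, 90]
  [67, 88, 62, 70, 88, ∞]
D(4):
  [∞, 31, 31, 25, 85, 32]
  [55, ∞, 62, 25, 92, 61]
  [55, 31, ∞, 25, 77, 61]
  [55, 67, 65, ∞, 67, 90]
  [55, 67, 65, 67, ∞, 90]
  [67, 88, 65, 70, 88, ∞]
D(5):
  [∞, 67, 65, 67, 85, 85]
  [55, ∞, 65, 67, 92, 90]
  [55, 67, ∞, 67, 77, 77]
  [55, 67, 65, ∞, 67, 90]
  [55, 67, 65, 67, ∞, 90]
  [67, 88, 65, 70, 88, ∞]
D(6):
  [∞, 85, 65, 70, 85, 85]
  [67, ∞, 65, 70, 92, 90]
  [67, 77, ∞, 70, 77, 77]
  [67, 88, 65, ∞, 88, 90]
  [67, 88, 65, 70, ∞, 90]
  [67, 88, 65, 70, 88, ∞]
Answer: A*[2][4] = 70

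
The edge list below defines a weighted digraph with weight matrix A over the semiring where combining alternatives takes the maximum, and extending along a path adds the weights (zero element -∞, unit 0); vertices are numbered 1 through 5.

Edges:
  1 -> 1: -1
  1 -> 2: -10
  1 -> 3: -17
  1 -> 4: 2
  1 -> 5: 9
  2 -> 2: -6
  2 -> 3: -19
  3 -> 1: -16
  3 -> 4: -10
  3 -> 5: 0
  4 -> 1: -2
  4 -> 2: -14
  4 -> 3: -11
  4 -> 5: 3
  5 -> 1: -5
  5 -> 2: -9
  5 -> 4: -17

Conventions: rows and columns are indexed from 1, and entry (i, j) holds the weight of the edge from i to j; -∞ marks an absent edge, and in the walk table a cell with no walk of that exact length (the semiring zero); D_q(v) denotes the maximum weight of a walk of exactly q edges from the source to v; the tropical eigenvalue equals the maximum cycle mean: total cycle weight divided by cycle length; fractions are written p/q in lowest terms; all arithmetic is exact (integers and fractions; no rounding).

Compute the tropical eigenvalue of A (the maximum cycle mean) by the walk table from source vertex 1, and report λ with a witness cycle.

q=0: [0, -∞, -∞, -∞, -∞]
q=1: [-1, -10, -17, 2, 9]
q=2: [4, 0, -9, 1, 8]
q=3: [3, -1, -10, 6, 13]
q=4: [8, 4, -5, 5, 12]
q=5: [7, 3, -6, 10, 17]
Optimal cycle mean attained by: cycle 1->5->1, total 9 + (-5), length 2.
Answer: λ = 2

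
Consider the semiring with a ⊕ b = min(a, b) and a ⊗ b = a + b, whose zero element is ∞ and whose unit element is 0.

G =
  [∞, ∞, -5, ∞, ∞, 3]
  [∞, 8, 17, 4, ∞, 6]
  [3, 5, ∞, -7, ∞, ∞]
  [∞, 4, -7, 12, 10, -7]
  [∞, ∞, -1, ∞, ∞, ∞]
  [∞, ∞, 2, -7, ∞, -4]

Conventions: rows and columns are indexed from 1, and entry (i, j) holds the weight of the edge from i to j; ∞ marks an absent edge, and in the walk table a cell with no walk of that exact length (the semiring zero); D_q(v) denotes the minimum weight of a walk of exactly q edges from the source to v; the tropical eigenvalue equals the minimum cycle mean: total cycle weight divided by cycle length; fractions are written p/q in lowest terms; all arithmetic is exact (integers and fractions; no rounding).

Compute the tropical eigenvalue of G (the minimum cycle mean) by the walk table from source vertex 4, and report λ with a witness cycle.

q=0: [∞, ∞, ∞, 0, ∞, ∞]
q=1: [∞, 4, -7, 12, 10, -7]
q=2: [-4, -2, -5, -14, 22, -11]
q=3: [-2, -10, -21, -18, -4, -21]
q=4: [-18, -16, -25, -28, -8, -25]
q=5: [-22, -24, -35, -32, -18, -35]
q=6: [-32, -30, -39, -42, -22, -39]
Optimal cycle mean attained by: cycle 3->4->3, total (-7) + (-7), length 2.
Answer: λ = -7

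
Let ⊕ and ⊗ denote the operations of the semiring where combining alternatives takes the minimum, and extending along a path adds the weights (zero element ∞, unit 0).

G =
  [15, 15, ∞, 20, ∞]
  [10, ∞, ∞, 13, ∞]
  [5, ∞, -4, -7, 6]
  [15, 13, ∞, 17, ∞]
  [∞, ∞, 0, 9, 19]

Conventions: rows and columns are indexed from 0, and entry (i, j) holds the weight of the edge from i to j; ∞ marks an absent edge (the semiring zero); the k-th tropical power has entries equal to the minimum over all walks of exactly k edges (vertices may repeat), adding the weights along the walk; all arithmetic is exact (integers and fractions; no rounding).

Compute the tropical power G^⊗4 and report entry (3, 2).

G^⊗2:
  [25, 30, ∞, 28, ∞]
  [25, 25, ∞, 30, ∞]
  [1, 6, -8, -11, 2]
  [23, 30, ∞, 26, ∞]
  [5, 22, -4, -7, 6]
G^⊗3:
  [40, 40, ∞, 43, ∞]
  [35, 40, ∞, 38, ∞]
  [-3, 2, -12, -15, -2]
  [38, 38, ∞, 43, ∞]
  [1, 6, -8, -11, 2]
G^⊗4:
  [50, 55, ∞, 53, ∞]
  [50, 50, ∞, 53, ∞]
  [-7, -2, -16, -19, -6]
  [48, 53, ∞, 51, ∞]
  [-3, 2, -12, -15, -2]
Key observation: no walk of exactly 4 edges connects these vertices, so the entry is the semiring zero.
Answer: (G^⊗4)[3][2] = ∞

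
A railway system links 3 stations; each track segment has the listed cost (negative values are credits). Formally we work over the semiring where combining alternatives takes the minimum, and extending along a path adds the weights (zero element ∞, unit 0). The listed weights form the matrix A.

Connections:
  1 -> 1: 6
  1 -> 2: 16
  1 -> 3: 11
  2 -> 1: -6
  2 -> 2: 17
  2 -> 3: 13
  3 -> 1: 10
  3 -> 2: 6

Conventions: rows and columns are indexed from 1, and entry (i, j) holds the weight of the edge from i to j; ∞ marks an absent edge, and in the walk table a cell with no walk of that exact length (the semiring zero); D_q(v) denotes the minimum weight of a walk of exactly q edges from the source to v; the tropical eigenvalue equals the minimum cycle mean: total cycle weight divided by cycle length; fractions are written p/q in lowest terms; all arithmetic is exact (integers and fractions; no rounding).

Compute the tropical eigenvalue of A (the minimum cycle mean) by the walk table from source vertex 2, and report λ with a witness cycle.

q=0: [∞, 0, ∞]
q=1: [-6, 17, 13]
q=2: [0, 10, 5]
q=3: [4, 11, 11]
Optimal cycle mean attained by: cycle 1->3->2->1, total 11 + 6 + (-6), length 3.
Answer: λ = 11/3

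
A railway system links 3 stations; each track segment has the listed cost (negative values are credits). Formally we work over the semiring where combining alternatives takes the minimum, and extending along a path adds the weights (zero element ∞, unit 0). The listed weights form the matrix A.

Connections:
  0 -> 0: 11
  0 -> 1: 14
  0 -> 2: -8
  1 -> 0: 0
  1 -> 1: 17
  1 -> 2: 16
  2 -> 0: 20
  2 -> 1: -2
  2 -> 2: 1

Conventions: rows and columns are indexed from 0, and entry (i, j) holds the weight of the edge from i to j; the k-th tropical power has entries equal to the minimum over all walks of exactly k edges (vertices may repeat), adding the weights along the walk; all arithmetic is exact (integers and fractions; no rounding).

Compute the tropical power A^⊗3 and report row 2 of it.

A^⊗2:
  [12, -10, -7]
  [11, 14, -8]
  [-2, -1, 2]
A^⊗3:
  [-10, -9, -6]
  [12, -10, -7]
  [-1, 0, -10]
Answer: row 2 of A^⊗3 = [-1, 0, -10]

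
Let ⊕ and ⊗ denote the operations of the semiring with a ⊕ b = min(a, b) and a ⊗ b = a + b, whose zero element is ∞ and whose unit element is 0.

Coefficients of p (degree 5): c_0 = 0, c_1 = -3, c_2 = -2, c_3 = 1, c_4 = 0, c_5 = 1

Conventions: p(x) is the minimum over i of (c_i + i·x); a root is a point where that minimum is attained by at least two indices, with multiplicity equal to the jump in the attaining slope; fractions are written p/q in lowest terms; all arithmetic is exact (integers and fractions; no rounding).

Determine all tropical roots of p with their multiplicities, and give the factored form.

hull edge (i=0, c=0) to (i=1, c=-3): slope -3, span 1
hull edge (i=1, c=-3) to (i=5, c=1): slope 1, span 4
Factored form: p(x) = 1 ⊗ (x ⊕ (-1)) ⊗ (x ⊕ (-1)) ⊗ (x ⊕ (-1)) ⊗ (x ⊕ (-1)) ⊗ (x ⊕ 3)
Answer: roots = -1 (mult 4), 3 (mult 1)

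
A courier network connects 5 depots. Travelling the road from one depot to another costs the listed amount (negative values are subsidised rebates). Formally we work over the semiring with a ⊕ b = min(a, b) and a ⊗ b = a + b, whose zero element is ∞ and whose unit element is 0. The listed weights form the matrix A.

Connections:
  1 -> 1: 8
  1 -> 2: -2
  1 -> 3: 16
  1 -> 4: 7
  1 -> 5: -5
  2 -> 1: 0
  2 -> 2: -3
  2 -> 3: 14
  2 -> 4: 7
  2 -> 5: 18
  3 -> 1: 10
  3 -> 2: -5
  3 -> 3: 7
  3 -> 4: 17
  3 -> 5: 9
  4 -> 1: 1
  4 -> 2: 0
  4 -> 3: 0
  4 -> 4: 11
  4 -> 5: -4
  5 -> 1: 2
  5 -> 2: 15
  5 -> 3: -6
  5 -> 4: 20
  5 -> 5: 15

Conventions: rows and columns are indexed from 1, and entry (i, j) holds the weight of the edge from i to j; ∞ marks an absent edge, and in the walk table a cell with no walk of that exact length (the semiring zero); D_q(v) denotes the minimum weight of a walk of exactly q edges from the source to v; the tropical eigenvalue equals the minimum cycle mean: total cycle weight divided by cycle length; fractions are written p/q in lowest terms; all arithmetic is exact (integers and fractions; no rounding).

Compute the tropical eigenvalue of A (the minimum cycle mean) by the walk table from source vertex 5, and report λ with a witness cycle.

q=0: [∞, ∞, ∞, ∞, 0]
q=1: [2, 15, -6, 20, 15]
q=2: [4, -11, 1, 9, -3]
q=3: [-11, -14, -9, -4, -1]
q=4: [-14, -17, -7, -7, -16]
q=5: [-17, -20, -22, -10, -19]
Optimal cycle mean attained by: cycle 1->5->3->2->1, total (-5) + (-6) + (-5) + 0, length 4.
Answer: λ = -4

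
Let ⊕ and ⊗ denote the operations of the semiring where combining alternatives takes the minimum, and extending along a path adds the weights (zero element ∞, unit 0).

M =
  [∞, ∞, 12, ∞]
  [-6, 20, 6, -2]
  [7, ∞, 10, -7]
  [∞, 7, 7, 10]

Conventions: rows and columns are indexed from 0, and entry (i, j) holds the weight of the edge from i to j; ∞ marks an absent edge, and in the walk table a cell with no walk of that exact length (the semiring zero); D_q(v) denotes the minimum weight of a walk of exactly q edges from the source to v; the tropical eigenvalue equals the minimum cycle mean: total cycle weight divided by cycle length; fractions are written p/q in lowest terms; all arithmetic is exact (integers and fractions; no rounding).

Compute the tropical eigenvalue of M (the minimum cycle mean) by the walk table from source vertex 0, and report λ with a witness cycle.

q=0: [0, ∞, ∞, ∞]
q=1: [∞, ∞, 12, ∞]
q=2: [19, ∞, 22, 5]
q=3: [29, 12, 12, 15]
q=4: [6, 22, 18, 5]
Optimal cycle mean attained by: cycle 2->3->2, total (-7) + 7, length 2.
Answer: λ = 0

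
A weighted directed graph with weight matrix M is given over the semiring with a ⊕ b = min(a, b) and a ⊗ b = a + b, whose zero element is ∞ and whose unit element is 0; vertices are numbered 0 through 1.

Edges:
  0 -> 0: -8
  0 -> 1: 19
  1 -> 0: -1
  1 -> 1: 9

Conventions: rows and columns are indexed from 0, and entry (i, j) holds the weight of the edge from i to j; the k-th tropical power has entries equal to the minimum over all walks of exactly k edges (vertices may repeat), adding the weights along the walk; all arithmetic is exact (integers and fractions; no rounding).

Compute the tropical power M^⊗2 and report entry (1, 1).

M^⊗2:
  [-16, 11]
  [-9, 18]
Key observation: the optimum is the walk 1->0->1, with weight (-1) + 19 = 18.
Optimal value attained by: walk 1->0->1.
Answer: (M^⊗2)[1][1] = 18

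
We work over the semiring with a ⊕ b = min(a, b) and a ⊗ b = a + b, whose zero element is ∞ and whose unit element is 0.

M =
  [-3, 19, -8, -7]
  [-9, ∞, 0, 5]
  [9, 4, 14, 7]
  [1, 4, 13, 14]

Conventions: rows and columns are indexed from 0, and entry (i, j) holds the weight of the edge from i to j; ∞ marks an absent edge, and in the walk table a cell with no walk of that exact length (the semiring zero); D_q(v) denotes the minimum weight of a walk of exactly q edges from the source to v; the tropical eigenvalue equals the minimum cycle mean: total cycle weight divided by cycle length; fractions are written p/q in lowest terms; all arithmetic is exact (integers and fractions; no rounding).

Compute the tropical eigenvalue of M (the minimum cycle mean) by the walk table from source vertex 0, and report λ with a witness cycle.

q=0: [0, ∞, ∞, ∞]
q=1: [-3, 19, -8, -7]
q=2: [-6, -4, -11, -10]
q=3: [-13, -7, -14, -13]
q=4: [-16, -10, -21, -20]
Optimal cycle mean attained by: cycle 0->2->1->0, total (-8) + 4 + (-9), length 3.
Answer: λ = -13/3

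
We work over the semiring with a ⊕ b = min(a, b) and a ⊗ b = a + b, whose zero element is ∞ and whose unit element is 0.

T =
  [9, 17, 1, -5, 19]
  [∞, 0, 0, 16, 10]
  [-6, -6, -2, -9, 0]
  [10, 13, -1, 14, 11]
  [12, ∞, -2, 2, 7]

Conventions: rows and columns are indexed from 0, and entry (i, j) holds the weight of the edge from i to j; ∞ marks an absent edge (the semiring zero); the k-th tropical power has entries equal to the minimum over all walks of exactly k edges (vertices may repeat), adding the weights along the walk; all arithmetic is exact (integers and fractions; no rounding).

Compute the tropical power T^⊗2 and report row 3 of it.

T^⊗2:
  [-5, -5, -6, -8, 1]
  [-6, -6, -2, -9, 0]
  [-8, -8, -10, -11, -2]
  [-7, -7, -3, -10, -1]
  [-8, -8, -4, -11, -2]
Answer: row 3 of T^⊗2 = [-7, -7, -3, -10, -1]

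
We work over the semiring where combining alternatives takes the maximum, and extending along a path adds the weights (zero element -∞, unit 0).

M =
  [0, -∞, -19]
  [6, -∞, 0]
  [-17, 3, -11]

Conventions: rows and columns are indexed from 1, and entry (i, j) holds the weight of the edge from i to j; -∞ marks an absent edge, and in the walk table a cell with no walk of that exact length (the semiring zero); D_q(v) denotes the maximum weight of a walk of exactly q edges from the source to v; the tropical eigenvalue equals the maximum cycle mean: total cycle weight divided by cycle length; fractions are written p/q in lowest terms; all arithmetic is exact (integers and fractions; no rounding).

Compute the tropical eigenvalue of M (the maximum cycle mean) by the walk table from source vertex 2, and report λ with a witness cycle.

q=0: [-∞, 0, -∞]
q=1: [6, -∞, 0]
q=2: [6, 3, -11]
q=3: [9, -8, 3]
Optimal cycle mean attained by: cycle 2->3->2, total 0 + 3, length 2.
Answer: λ = 3/2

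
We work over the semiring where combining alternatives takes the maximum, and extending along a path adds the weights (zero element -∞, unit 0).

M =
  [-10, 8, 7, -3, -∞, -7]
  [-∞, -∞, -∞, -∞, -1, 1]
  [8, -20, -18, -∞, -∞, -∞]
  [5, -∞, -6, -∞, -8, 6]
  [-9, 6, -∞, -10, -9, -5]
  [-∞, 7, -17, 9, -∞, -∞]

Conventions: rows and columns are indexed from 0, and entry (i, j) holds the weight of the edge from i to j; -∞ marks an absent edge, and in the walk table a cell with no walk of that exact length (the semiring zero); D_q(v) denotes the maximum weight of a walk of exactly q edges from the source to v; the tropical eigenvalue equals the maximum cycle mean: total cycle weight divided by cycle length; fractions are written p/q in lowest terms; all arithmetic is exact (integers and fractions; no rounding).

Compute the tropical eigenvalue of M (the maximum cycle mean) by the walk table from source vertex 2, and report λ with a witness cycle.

q=0: [-∞, -∞, 0, -∞, -∞, -∞]
q=1: [8, -20, -18, -∞, -∞, -∞]
q=2: [-2, 16, 15, 5, -21, 1]
q=3: [23, 8, 5, 10, 15, 17]
q=4: [15, 31, 30, 26, 7, 16]
q=5: [38, 23, 22, 25, 30, 32]
q=6: [30, 46, 45, 41, 22, 31]
Optimal cycle mean attained by: cycle 0->2->0, total 7 + 8, length 2.
Answer: λ = 15/2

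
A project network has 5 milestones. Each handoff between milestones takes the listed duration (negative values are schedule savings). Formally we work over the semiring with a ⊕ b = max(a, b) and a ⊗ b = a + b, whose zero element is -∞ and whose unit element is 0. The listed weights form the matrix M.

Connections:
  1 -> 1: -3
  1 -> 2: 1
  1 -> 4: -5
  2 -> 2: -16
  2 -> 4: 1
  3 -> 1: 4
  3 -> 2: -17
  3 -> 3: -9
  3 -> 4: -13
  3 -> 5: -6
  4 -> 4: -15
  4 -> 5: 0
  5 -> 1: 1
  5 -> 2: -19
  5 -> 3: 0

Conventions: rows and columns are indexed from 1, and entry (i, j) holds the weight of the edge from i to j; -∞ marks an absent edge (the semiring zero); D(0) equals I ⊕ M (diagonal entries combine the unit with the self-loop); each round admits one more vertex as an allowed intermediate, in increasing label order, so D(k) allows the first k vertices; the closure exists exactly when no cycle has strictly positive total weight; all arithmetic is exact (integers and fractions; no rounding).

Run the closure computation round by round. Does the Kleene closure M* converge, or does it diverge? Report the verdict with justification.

D(0):
  [0, 1, -∞, -5, -∞]
  [-∞, 0, -∞, 1, -∞]
  [4, -17, 0, -13, -6]
  [-∞, -∞, -∞, 0, 0]
  [1, -19, 0, -∞, 0]
D(1):
  [0, 1, -∞, -5, -∞]
  [-∞, 0, -∞, 1, -∞]
  [4, 5, 0, -1, -6]
  [-∞, -∞, -∞, 0, 0]
  [1, 2, 0, -4, 0]
D(2):
  [0, 1, -∞, 2, -∞]
  [-∞, 0, -∞, 1, -∞]
  [4, 5, 0, 6, -6]
  [-∞, -∞, -∞, 0, 0]
  [1, 2, 0, 3, 0]
D(3):
  [0, 1, -∞, 2, -∞]
  [-∞, 0, -∞, 1, -∞]
  [4, 5, 0, 6, -6]
  [-∞, -∞, -∞, 0, 0]
  [4, 5, 0, 6, 0]
Detection: at round 4, diagonal entry (5, 5) turns strictly positive.
Key observation: the cycle 5->1->2->4->5 has total weight 1 + 1 + 1 + 0, which is strictly positive.
Answer: DIVERGES — positive cycle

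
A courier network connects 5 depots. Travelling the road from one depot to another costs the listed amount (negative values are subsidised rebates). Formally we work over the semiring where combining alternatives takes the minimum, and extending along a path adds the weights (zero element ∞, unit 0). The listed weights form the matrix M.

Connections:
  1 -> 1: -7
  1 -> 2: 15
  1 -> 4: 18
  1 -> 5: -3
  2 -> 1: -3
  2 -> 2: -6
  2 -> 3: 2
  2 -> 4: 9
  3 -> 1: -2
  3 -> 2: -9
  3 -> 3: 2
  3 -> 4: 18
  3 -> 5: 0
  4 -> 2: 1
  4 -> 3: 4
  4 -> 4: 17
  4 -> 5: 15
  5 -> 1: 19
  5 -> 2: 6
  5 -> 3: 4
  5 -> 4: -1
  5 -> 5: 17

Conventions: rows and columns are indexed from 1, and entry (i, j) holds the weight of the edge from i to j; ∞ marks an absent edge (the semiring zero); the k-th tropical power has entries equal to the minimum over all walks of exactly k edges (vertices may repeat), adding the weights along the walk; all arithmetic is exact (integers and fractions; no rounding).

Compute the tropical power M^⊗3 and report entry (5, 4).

M^⊗2:
  [-14, 3, 1, -4, -10]
  [-10, -12, -4, 3, -6]
  [-12, -15, -7, -1, -5]
  [-2, -5, 3, 10, 4]
  [2, -5, 3, 15, 4]
M^⊗3:
  [-21, -8, -6, -11, -17]
  [-17, -18, -10, -7, -13]
  [-19, -21, -13, -6, -15]
  [-9, -11, -3, 3, -5]
  [-8, -11, -3, 3, -1]
Key observation: the optimum is the walk 5->3->5->4, with weight 4 + 0 + (-1) = 3.
Optimal value attained by: walk 5->3->5->4.
Answer: (M^⊗3)[5][4] = 3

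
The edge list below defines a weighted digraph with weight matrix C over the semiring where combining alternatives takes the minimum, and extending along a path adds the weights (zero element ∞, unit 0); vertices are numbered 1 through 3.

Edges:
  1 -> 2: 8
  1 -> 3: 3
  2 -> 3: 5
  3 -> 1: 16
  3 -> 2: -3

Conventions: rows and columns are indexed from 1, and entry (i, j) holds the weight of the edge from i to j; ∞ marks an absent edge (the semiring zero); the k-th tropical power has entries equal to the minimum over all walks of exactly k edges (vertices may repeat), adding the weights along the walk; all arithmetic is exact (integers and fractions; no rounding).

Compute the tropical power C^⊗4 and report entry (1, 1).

C^⊗2:
  [19, 0, 13]
  [21, 2, ∞]
  [∞, 24, 2]
C^⊗3:
  [29, 10, 5]
  [∞, 29, 7]
  [18, -1, 29]
C^⊗4:
  [21, 2, 15]
  [23, 4, 34]
  [45, 26, 4]
Key observation: the optimum is the walk 1->3->2->3->1, with weight 3 + (-3) + 5 + 16 = 21.
Optimal value attained by: walk 1->3->2->3->1.
Answer: (C^⊗4)[1][1] = 21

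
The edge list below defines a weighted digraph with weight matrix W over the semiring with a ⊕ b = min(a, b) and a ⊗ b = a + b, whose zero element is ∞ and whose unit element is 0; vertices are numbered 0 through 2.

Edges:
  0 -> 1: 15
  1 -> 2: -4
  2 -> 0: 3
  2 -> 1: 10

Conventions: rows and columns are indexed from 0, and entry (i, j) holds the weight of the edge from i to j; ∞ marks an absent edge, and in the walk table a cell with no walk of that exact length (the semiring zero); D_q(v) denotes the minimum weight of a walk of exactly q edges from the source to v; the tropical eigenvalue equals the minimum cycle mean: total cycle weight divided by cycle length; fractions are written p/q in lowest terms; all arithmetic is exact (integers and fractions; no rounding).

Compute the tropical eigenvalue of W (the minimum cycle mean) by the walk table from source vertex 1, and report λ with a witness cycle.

q=0: [∞, 0, ∞]
q=1: [∞, ∞, -4]
q=2: [-1, 6, ∞]
q=3: [∞, 14, 2]
Optimal cycle mean attained by: cycle 1->2->1, total (-4) + 10, length 2.
Answer: λ = 3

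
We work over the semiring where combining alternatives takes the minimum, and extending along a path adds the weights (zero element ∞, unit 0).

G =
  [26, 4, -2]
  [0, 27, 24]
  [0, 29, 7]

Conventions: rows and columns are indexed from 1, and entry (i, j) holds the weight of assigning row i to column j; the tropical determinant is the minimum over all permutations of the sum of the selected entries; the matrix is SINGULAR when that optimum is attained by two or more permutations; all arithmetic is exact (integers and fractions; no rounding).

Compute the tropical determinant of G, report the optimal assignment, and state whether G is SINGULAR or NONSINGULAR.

σ = (1, 2, 3): 26 + 27 + 7 = 60
σ = (1, 3, 2): 26 + 24 + 29 = 79
σ = (2, 1, 3): 4 + 0 + 7 = 11
σ = (2, 3, 1): 4 + 24 + 0 = 28
σ = (3, 1, 2): (-2) + 0 + 29 = 27
σ = (3, 2, 1): (-2) + 27 + 0 = 25
Optimal value attained by: σ = (2, 1, 3).
Answer: det⊕(G) = 11; verdict: NONSINGULAR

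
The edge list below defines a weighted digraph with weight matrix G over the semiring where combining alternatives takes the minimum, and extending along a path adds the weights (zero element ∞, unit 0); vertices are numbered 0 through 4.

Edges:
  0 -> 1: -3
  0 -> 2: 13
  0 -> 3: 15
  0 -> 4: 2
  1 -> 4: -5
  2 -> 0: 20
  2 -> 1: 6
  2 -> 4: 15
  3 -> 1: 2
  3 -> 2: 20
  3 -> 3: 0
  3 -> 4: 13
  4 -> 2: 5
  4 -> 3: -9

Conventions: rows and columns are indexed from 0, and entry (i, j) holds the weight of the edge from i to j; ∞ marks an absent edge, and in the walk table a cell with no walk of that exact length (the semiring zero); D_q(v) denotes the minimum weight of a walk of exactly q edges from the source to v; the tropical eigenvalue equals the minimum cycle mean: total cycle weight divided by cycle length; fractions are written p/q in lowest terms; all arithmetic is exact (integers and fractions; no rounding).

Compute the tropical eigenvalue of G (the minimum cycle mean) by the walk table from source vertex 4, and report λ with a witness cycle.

q=0: [∞, ∞, ∞, ∞, 0]
q=1: [∞, ∞, 5, -9, ∞]
q=2: [25, -7, 11, -9, 4]
q=3: [31, -7, 9, -9, -12]
q=4: [29, -7, -7, -21, -12]
q=5: [13, -19, -7, -21, -12]
Optimal cycle mean attained by: cycle 1->4->3->1, total (-5) + (-9) + 2, length 3.
Answer: λ = -4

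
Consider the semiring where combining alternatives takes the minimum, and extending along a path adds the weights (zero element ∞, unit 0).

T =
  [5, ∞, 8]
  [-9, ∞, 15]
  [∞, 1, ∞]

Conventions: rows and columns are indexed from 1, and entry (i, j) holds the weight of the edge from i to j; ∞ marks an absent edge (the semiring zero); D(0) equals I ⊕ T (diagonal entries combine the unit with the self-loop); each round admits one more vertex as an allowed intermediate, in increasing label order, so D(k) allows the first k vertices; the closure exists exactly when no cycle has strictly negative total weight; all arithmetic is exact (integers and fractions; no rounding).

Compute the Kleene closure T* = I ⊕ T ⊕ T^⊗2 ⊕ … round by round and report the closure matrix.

D(0):
  [0, ∞, 8]
  [-9, 0, 15]
  [∞, 1, 0]
D(1):
  [0, ∞, 8]
  [-9, 0, -1]
  [∞, 1, 0]
D(2):
  [0, ∞, 8]
  [-9, 0, -1]
  [-8, 1, 0]
D(3):
  [0, 9, 8]
  [-9, 0, -1]
  [-8, 1, 0]
Answer: T* = [[0, 9, 8], [-9, 0, -1], [-8, 1, 0]]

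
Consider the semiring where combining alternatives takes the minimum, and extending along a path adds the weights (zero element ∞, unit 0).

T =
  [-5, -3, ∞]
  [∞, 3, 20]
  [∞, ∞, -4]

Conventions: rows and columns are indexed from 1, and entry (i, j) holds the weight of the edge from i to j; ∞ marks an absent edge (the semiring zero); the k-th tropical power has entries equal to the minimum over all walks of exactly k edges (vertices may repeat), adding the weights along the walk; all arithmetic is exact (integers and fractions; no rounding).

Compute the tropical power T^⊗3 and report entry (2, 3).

T^⊗2:
  [-10, -8, 17]
  [∞, 6, 16]
  [∞, ∞, -8]
T^⊗3:
  [-15, -13, 12]
  [∞, 9, 12]
  [∞, ∞, -12]
Key observation: the optimum is the walk 2->3->3->3, with weight 20 + (-4) + (-4) = 12.
Optimal value attained by: walk 2->3->3->3.
Answer: (T^⊗3)[2][3] = 12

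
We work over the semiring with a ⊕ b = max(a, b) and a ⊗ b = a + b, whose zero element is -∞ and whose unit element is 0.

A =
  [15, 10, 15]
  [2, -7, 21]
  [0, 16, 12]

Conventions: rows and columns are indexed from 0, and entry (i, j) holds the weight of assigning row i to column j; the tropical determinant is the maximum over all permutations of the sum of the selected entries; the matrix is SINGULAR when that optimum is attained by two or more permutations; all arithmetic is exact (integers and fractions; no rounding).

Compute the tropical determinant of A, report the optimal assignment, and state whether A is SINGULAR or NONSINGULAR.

σ = (0, 1, 2): 15 + (-7) + 12 = 20
σ = (0, 2, 1): 15 + 21 + 16 = 52
σ = (1, 0, 2): 10 + 2 + 12 = 24
σ = (1, 2, 0): 10 + 21 + 0 = 31
σ = (2, 0, 1): 15 + 2 + 16 = 33
σ = (2, 1, 0): 15 + (-7) + 0 = 8
Optimal value attained by: σ = (0, 2, 1).
Answer: det⊕(A) = 52; verdict: NONSINGULAR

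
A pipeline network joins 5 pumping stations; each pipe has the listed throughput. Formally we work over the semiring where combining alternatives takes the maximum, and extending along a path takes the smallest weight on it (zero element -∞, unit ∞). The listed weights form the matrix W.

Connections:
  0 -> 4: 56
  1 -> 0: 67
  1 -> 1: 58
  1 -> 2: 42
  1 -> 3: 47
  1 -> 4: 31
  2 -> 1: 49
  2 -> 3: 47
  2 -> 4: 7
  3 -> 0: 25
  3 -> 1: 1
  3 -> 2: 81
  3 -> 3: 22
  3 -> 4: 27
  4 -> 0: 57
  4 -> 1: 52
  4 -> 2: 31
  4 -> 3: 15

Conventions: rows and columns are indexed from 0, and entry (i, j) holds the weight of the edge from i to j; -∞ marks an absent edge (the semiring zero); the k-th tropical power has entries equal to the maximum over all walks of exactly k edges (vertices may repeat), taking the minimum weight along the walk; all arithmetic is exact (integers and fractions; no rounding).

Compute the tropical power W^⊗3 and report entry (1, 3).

W^⊗2:
  [56, 52, 31, 15, -∞]
  [58, 58, 47, 47, 56]
  [49, 49, 47, 47, 31]
  [27, 49, 27, 47, 25]
  [52, 52, 42, 47, 56]
W^⊗3:
  [52, 52, 42, 47, 56]
  [58, 58, 47, 47, 56]
  [49, 49, 47, 47, 49]
  [49, 49, 47, 47, 31]
  [56, 52, 47, 47, 52]
Key observation: the optimum is the walk 1->1->1->3, with weight 58 min 58 min 47 = 47.
Optimal value attained by: walk 1->1->1->3.
Answer: (W^⊗3)[1][3] = 47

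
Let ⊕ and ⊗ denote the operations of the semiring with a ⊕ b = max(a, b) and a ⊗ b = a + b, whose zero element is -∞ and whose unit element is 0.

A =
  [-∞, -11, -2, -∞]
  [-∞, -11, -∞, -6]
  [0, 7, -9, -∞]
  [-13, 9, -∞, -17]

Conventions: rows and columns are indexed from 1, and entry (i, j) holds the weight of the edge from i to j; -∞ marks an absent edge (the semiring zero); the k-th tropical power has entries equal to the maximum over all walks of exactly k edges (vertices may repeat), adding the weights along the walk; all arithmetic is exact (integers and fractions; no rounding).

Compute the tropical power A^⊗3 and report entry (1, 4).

A^⊗2:
  [-2, 5, -11, -17]
  [-19, 3, -∞, -17]
  [-9, -2, -2, 1]
  [-30, -2, -15, 3]
A^⊗3:
  [-11, -4, -4, -1]
  [-30, -8, -21, -3]
  [-2, 10, -11, -8]
  [-10, 12, -24, -8]
Key observation: the optimum is the walk 1->3->2->4, with weight (-2) + 7 + (-6) = -1.
Optimal value attained by: walk 1->3->2->4.
Answer: (A^⊗3)[1][4] = -1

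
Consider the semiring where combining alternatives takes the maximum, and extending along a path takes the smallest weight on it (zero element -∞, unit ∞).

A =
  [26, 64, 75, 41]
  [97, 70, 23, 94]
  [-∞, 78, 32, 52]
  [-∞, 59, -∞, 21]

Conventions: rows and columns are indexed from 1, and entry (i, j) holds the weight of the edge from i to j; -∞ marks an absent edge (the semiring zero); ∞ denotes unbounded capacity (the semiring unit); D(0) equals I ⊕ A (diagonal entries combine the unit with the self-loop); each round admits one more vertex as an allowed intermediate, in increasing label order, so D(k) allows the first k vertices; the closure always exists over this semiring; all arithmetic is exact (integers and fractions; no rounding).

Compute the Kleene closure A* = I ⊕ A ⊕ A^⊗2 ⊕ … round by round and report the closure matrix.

D(0):
  [∞, 64, 75, 41]
  [97, ∞, 23, 94]
  [-∞, 78, ∞, 52]
  [-∞, 59, -∞, ∞]
D(1):
  [∞, 64, 75, 41]
  [97, ∞, 75, 94]
  [-∞, 78, ∞, 52]
  [-∞, 59, -∞, ∞]
D(2):
  [∞, 64, 75, 64]
  [97, ∞, 75, 94]
  [78, 78, ∞, 78]
  [59, 59, 59, ∞]
D(3):
  [∞, 75, 75, 75]
  [97, ∞, 75, 94]
  [78, 78, ∞, 78]
  [59, 59, 59, ∞]
D(4):
  [∞, 75, 75, 75]
  [97, ∞, 75, 94]
  [78, 78, ∞, 78]
  [59, 59, 59, ∞]
Answer: A* = [[∞, 75, 75, 75], [97, ∞, 75, 94], [78, 78, ∞, 78], [59, 59, 59, ∞]]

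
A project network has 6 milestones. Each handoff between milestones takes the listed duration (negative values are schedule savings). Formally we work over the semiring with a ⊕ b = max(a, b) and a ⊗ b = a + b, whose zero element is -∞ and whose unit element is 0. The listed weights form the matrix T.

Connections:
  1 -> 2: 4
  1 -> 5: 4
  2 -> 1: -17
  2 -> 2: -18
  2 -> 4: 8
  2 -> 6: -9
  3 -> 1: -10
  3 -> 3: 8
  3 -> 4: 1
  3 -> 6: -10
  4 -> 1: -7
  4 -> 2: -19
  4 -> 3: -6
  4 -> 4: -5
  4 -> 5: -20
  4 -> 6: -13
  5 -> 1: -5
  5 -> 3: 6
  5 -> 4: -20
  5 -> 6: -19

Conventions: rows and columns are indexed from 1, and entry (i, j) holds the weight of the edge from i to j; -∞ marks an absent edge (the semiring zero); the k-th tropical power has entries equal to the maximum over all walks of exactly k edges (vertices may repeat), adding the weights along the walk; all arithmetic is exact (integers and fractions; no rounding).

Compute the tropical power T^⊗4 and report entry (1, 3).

T^⊗2:
  [-1, -14, 10, 12, -∞, -5]
  [1, -11, 2, 3, -12, -5]
  [-2, -6, 16, 9, -6, -2]
  [-12, -3, 2, -5, -3, -16]
  [-4, -1, 14, 7, -1, -4]
  [-∞, -∞, -∞, -∞, -∞, -∞]
T^⊗3:
  [5, 3, 18, 11, 3, 0]
  [-4, 5, 10, 3, 5, -8]
  [6, 2, 24, 17, 2, 6]
  [-8, -8, 10, 5, -8, -8]
  [4, 0, 22, 15, 0, 4]
  [-∞, -∞, -∞, -∞, -∞, -∞]
T^⊗4:
  [8, 9, 26, 19, 9, 8]
  [0, 0, 18, 13, 0, 0]
  [14, 10, 32, 25, 10, 14]
  [0, -4, 18, 11, -4, 0]
  [12, 8, 30, 23, 8, 12]
  [-∞, -∞, -∞, -∞, -∞, -∞]
Key observation: the optimum is the walk 1->5->3->3->3, with weight 4 + 6 + 8 + 8 = 26.
Optimal value attained by: walk 1->5->3->3->3.
Answer: (T^⊗4)[1][3] = 26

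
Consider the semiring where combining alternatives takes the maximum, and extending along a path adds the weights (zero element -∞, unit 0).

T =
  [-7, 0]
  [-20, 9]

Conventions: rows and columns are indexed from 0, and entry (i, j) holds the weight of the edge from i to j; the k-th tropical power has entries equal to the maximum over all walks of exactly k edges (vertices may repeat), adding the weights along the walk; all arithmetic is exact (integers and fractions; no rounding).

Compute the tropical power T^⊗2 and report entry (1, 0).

T^⊗2:
  [-14, 9]
  [-11, 18]
Key observation: the optimum is the walk 1->1->0, with weight 9 + (-20) = -11.
Optimal value attained by: walk 1->1->0.
Answer: (T^⊗2)[1][0] = -11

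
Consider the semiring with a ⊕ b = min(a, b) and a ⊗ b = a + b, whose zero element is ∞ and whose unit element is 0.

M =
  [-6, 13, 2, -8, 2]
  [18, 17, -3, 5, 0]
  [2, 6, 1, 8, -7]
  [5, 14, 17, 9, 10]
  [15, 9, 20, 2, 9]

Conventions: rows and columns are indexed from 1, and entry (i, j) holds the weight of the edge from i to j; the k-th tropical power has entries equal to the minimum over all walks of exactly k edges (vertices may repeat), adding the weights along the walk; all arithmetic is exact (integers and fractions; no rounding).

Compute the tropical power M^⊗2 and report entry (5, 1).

M^⊗2:
  [-12, 6, -4, -14, -5]
  [-1, 3, -2, 2, -10]
  [-4, 2, 2, -6, -6]
  [-1, 18, 7, -3, 7]
  [7, 16, 6, 7, 9]
Key observation: the optimum is the walk 5->4->1, with weight 2 + 5 = 7.
Optimal value attained by: walk 5->4->1.
Answer: (M^⊗2)[5][1] = 7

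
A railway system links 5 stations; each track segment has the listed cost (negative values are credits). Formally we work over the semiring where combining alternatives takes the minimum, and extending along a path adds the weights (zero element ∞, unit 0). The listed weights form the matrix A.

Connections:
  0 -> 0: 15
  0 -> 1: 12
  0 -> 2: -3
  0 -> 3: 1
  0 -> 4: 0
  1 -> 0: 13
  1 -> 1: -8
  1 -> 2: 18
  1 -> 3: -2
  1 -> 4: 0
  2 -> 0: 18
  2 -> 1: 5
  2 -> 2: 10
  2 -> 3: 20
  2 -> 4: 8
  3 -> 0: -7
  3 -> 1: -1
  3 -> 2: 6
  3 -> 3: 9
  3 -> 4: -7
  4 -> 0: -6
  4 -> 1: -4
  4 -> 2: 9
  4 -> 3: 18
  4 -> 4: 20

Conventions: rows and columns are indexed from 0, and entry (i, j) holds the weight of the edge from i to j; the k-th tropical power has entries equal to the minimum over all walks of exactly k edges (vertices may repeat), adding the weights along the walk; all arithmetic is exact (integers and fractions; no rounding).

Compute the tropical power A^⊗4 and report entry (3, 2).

A^⊗2:
  [-6, -4, 7, 10, -6]
  [-9, -16, 4, -10, -9]
  [2, -3, 15, 3, 5]
  [-13, -11, -10, -6, -7]
  [9, -12, -9, -6, -6]
A^⊗3:
  [-12, -12, -9, -6, -6]
  [-17, -24, -12, -18, -17]
  [-4, -11, -1, -5, -4]
  [-13, -19, -16, -13, -13]
  [-13, -20, 0, -14, -13]
A^⊗4:
  [-13, -20, -15, -14, -13]
  [-25, -32, -20, -26, -25]
  [-12, -19, -7, -13, -12]
  [-20, -27, -16, -21, -20]
  [-21, -28, -16, -22, -21]
Key observation: the optimum is the walk 3->0->3->0->2, with weight (-7) + 1 + (-7) + (-3) = -16.
Optimal value attained by: walk 3->0->3->0->2.
Answer: (A^⊗4)[3][2] = -16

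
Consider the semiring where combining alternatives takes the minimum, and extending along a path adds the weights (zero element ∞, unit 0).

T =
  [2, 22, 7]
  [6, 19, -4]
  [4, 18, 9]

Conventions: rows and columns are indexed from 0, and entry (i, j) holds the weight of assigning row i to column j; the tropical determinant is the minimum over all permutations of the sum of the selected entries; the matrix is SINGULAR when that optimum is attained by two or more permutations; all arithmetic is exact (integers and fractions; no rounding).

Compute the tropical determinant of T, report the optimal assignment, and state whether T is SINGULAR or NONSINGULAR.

σ = (0, 1, 2): 2 + 19 + 9 = 30
σ = (0, 2, 1): 2 + (-4) + 18 = 16
σ = (1, 0, 2): 22 + 6 + 9 = 37
σ = (1, 2, 0): 22 + (-4) + 4 = 22
σ = (2, 0, 1): 7 + 6 + 18 = 31
σ = (2, 1, 0): 7 + 19 + 4 = 30
Optimal value attained by: σ = (0, 2, 1).
Answer: det⊕(T) = 16; verdict: NONSINGULAR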